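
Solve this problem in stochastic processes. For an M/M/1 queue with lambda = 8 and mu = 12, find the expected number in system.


rho = 8/12 = 0.6667
L = rho/(1-rho)
= 0.6667/0.3333
= 2.0000

2.0000


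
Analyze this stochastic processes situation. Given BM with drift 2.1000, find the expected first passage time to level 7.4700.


Expected first passage time = a/mu
= 7.4700/2.1000
= 3.5571

3.5571


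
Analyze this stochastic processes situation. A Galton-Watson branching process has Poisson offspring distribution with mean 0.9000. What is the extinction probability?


Since mu = 0.9000 <= 1, extinction probability = 1.

1.0000


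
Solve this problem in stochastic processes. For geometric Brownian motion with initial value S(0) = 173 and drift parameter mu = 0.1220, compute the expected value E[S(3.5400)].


E[S(t)] = S(0) * exp(mu * t)
= 173 * exp(0.1220 * 3.5400)
= 173 * 1.5402
= 266.4460

266.4460


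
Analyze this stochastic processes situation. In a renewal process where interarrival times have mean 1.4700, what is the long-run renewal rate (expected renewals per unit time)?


Long-run renewal rate = 1/E(X)
= 1/1.4700
= 0.6803

0.6803


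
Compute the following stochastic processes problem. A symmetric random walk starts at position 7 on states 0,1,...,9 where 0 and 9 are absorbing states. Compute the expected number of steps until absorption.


For symmetric RW on 0,...,N with absorbing barriers, E(i) = i*(N-i)
E(7) = 7 * 2 = 14

14


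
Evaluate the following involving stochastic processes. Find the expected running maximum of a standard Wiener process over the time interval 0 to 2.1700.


E(max B(s)) = sqrt(2t/pi)
= sqrt(2*2.1700/pi)
= sqrt(1.3815)
= 1.1754

1.1754


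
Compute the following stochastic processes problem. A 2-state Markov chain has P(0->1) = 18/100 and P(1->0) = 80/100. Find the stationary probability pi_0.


Stationary distribution: pi_0 = p10/(p01+p10), pi_1 = p01/(p01+p10)
p01 = 0.1800, p10 = 0.8000
pi_0 = 0.8163

0.8163


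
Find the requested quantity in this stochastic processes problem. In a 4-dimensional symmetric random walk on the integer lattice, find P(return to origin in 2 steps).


P(return in 2 steps) = P(reverse first step) = 1/(2d)
= 1/8
= 0.1250

0.1250


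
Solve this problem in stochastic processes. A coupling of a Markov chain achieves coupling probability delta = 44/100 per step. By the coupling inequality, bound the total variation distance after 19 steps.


TV distance bound <= (1-delta)^n
= (1 - 0.4400)^19
= 0.5600^19
= 1.6428e-05

1.6428e-05


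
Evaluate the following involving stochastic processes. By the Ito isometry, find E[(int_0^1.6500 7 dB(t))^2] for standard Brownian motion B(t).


By Ito isometry: E[(int f dB)^2] = int f^2 dt
= 7^2 * 1.6500
= 49 * 1.6500 = 80.8500

80.8500


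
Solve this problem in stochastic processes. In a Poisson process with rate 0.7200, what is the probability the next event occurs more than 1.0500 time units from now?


P(X > t) = exp(-lambda * t)
= exp(-0.7200 * 1.0500)
= exp(-0.7560) = 0.4695

0.4695


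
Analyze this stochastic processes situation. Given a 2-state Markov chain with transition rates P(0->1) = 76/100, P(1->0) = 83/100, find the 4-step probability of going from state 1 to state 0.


Computing P^4 by matrix multiplication.
P = [[0.2400, 0.7600], [0.8300, 0.1700]]
After raising P to the power 4:
P^4(1,0) = 0.4588

0.4588


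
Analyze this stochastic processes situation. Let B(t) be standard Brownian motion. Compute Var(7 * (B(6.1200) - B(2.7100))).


Var(alpha*(B(t)-B(s))) = alpha^2 * (t-s)
= 7^2 * (6.1200 - 2.7100)
= 49 * 3.4100
= 167.0900

167.0900


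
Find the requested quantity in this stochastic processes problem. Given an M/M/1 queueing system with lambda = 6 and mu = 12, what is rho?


rho = lambda/mu
= 6/12
= 0.5000

0.5000


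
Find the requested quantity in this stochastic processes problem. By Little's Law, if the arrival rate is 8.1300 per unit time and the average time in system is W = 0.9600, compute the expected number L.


Little's Law: L = lambda * W
= 8.1300 * 0.9600
= 7.8048

7.8048


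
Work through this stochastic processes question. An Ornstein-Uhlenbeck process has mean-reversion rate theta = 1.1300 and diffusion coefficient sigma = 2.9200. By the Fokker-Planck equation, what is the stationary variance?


Stationary variance = sigma^2 / (2*theta)
= 2.9200^2 / (2*1.1300)
= 8.5264 / 2.2600
= 3.7727

3.7727


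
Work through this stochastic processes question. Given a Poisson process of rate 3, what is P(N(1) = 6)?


P(N(t)=k) = (lambda*t)^k * exp(-lambda*t) / k!
lambda*t = 3
= 3^6 * exp(-3) / 6!
= 729 * 0.0498 / 720
= 0.0504

0.0504


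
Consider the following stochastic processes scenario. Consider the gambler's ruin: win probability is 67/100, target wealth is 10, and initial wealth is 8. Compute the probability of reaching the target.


Gambler's ruin formula:
r = q/p = 0.3300/0.6700 = 0.4925
P(win) = (1 - r^i)/(1 - r^N)
= (1 - 0.4925^8)/(1 - 0.4925^10)
= 0.9974

0.9974


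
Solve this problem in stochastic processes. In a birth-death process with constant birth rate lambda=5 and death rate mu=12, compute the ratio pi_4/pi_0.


For birth-death process, pi_n/pi_0 = (lambda/mu)^n
= (5/12)^4
= 0.0301

0.0301


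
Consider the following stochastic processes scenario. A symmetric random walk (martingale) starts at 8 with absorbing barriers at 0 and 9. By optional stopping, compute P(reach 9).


By optional stopping theorem: E(M at tau) = M(0) = 8
P(hit 9)*9 + P(hit 0)*0 = 8
P(hit 9) = (8 - 0)/(9 - 0) = 8/9 = 0.8889

0.8889


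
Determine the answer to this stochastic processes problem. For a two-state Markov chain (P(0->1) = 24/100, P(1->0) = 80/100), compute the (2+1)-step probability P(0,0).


P^3 = P^2 * P^1
Computing via matrix multiplication of the transition matrix.
Entry (0,0) of P^3 = 0.7692

0.7692


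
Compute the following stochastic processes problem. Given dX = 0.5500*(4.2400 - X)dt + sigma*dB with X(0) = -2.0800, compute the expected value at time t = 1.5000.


E[X(t)] = mu + (X(0) - mu)*exp(-theta*t)
= 4.2400 + (-2.0800 - 4.2400)*exp(-0.5500*1.5000)
= 4.2400 + -6.3200 * 0.4382
= 1.4704

1.4704


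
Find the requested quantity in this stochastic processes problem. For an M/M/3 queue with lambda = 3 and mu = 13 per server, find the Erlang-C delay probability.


a = lambda/mu = 0.2308
rho = a/c = 0.0769
Erlang-C formula applied:
C(c,a) = 0.0018

0.0018


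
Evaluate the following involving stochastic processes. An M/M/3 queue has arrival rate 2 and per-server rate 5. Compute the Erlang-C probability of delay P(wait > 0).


a = lambda/mu = 0.4000
rho = a/c = 0.1333
Erlang-C formula applied:
C(c,a) = 0.0082

0.0082


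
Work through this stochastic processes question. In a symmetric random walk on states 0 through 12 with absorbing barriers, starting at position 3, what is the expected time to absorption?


For symmetric RW on 0,...,N with absorbing barriers, E(i) = i*(N-i)
E(3) = 3 * 9 = 27

27


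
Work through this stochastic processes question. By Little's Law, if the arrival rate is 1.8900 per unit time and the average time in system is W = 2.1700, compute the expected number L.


Little's Law: L = lambda * W
= 1.8900 * 2.1700
= 4.1013

4.1013


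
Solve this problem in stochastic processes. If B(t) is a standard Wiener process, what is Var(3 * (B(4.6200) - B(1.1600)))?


Var(alpha*(B(t)-B(s))) = alpha^2 * (t-s)
= 3^2 * (4.6200 - 1.1600)
= 9 * 3.4600
= 31.1400

31.1400


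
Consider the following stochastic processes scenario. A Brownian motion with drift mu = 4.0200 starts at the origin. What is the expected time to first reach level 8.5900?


Expected first passage time = a/mu
= 8.5900/4.0200
= 2.1368

2.1368


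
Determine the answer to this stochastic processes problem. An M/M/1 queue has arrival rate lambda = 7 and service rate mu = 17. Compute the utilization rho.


rho = lambda/mu
= 7/17
= 0.4118

0.4118


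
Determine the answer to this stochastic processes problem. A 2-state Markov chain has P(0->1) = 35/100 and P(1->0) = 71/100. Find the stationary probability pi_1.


Stationary distribution: pi_0 = p10/(p01+p10), pi_1 = p01/(p01+p10)
p01 = 0.3500, p10 = 0.7100
pi_1 = 0.3302

0.3302


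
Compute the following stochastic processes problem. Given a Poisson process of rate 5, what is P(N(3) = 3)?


P(N(t)=k) = (lambda*t)^k * exp(-lambda*t) / k!
lambda*t = 15
= 15^3 * exp(-15) / 3!
= 3375 * 3.0590e-07 / 6
= 1.7207e-04

1.7207e-04


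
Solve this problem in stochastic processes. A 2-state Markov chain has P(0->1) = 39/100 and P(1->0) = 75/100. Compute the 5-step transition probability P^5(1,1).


Computing P^5 by matrix multiplication.
P = [[0.6100, 0.3900], [0.7500, 0.2500]]
After raising P to the power 5:
P^5(1,1) = 0.3421

0.3421


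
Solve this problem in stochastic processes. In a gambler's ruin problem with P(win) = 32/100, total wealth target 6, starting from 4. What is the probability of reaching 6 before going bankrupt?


Gambler's ruin formula:
r = q/p = 0.6800/0.3200 = 2.1250
P(win) = (1 - r^i)/(1 - r^N)
= (1 - 2.1250^4)/(1 - 2.1250^6)
= 0.2129

0.2129


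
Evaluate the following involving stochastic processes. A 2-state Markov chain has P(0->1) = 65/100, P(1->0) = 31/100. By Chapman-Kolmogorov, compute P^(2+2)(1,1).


P^4 = P^2 * P^2
Computing via matrix multiplication of the transition matrix.
Entry (1,1) of P^4 = 0.6771

0.6771


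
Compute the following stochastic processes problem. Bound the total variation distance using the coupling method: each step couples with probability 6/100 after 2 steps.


TV distance bound <= (1-delta)^n
= (1 - 0.0600)^2
= 0.9400^2
= 0.8836

0.8836


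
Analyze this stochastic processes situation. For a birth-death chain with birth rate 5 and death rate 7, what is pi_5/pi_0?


For birth-death process, pi_n/pi_0 = (lambda/mu)^n
= (5/7)^5
= 0.1859

0.1859


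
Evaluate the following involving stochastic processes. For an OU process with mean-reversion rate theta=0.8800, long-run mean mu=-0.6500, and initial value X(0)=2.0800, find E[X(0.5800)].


E[X(t)] = mu + (X(0) - mu)*exp(-theta*t)
= -0.6500 + (2.0800 - -0.6500)*exp(-0.8800*0.5800)
= -0.6500 + 2.7300 * 0.6003
= 0.9887

0.9887


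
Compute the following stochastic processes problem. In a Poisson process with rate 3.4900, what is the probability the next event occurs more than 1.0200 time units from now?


P(X > t) = exp(-lambda * t)
= exp(-3.4900 * 1.0200)
= exp(-3.5598) = 0.0284

0.0284


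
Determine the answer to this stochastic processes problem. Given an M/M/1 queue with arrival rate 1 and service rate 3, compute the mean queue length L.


rho = 1/3 = 0.3333
L = rho/(1-rho)
= 0.3333/0.6667
= 0.5000

0.5000


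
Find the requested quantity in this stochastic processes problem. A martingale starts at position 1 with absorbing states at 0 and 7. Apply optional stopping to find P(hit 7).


By optional stopping theorem: E(M at tau) = M(0) = 1
P(hit 7)*7 + P(hit 0)*0 = 1
P(hit 7) = (1 - 0)/(7 - 0) = 1/7 = 0.1429

0.1429


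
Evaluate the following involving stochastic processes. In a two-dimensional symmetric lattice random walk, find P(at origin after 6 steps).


P = C(6,3)^2 / 4^6
= 20^2 / 4096
= 400 / 4096
= 0.0977

0.0977


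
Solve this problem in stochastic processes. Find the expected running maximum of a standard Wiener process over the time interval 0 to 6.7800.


E(max B(s)) = sqrt(2t/pi)
= sqrt(2*6.7800/pi)
= sqrt(4.3163)
= 2.0776

2.0776


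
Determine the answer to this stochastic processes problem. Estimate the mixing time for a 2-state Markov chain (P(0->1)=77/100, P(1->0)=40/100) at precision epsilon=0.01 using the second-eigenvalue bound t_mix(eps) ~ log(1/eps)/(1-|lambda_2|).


lambda_2 = |1 - p01 - p10| = |1 - 0.7700 - 0.4000| = 0.1700
t_mix ~ log(1/eps)/(1 - |lambda_2|)
= log(100)/(1 - 0.1700) = 4.6052/0.8300
= 5.5484

5.5484


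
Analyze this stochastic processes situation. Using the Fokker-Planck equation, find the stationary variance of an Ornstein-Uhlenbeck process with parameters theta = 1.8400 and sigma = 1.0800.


Stationary variance = sigma^2 / (2*theta)
= 1.0800^2 / (2*1.8400)
= 1.1664 / 3.6800
= 0.3170

0.3170


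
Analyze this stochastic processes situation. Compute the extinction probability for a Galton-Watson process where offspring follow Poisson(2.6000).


Since mu = 2.6000 > 1, extinction prob q < 1.
Solve s = exp(mu*(s-1)) iteratively.
q = 0.0951

0.0951


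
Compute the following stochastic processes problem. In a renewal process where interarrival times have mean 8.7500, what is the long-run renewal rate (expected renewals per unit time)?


Long-run renewal rate = 1/E(X)
= 1/8.7500
= 0.1143

0.1143


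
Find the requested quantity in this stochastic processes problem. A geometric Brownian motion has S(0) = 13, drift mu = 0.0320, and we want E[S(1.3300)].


E[S(t)] = S(0) * exp(mu * t)
= 13 * exp(0.0320 * 1.3300)
= 13 * 1.0435
= 13.5652

13.5652


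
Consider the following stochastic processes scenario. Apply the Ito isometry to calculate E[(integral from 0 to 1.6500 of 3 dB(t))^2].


By Ito isometry: E[(int f dB)^2] = int f^2 dt
= 3^2 * 1.6500
= 9 * 1.6500 = 14.8500

14.8500


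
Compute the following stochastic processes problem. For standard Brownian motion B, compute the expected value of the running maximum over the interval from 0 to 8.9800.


E(max B(s)) = sqrt(2t/pi)
= sqrt(2*8.9800/pi)
= sqrt(5.7168)
= 2.3910

2.3910


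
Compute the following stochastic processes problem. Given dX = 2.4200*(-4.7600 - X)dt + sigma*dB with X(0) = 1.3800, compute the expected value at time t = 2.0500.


E[X(t)] = mu + (X(0) - mu)*exp(-theta*t)
= -4.7600 + (1.3800 - -4.7600)*exp(-2.4200*2.0500)
= -4.7600 + 6.1400 * 0.0070
= -4.7170

-4.7170


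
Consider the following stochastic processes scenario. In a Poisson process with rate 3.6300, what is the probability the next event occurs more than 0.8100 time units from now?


P(X > t) = exp(-lambda * t)
= exp(-3.6300 * 0.8100)
= exp(-2.9403) = 0.0528

0.0528


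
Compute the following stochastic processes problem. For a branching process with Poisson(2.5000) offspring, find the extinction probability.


Since mu = 2.5000 > 1, extinction prob q < 1.
Solve s = exp(mu*(s-1)) iteratively.
q = 0.1074

0.1074


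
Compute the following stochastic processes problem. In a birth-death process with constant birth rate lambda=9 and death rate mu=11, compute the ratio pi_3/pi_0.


For birth-death process, pi_n/pi_0 = (lambda/mu)^n
= (9/11)^3
= 0.5477

0.5477


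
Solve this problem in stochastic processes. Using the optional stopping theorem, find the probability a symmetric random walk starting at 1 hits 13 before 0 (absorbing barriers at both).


By optional stopping theorem: E(M at tau) = M(0) = 1
P(hit 13)*13 + P(hit 0)*0 = 1
P(hit 13) = (1 - 0)/(13 - 0) = 1/13 = 0.0769

0.0769


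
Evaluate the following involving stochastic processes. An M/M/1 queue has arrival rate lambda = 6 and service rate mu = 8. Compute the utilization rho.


rho = lambda/mu
= 6/8
= 0.7500

0.7500


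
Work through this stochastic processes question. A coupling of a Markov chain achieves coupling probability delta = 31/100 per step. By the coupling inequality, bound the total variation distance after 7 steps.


TV distance bound <= (1-delta)^n
= (1 - 0.3100)^7
= 0.6900^7
= 0.0745

0.0745


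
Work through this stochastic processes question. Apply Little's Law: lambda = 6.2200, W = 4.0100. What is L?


Little's Law: L = lambda * W
= 6.2200 * 4.0100
= 24.9422

24.9422


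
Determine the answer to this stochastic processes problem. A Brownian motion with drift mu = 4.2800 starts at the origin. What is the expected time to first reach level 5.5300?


Expected first passage time = a/mu
= 5.5300/4.2800
= 1.2921

1.2921


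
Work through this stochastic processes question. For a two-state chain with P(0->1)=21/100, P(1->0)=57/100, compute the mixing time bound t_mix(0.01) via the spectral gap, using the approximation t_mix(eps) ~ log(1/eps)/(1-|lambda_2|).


lambda_2 = |1 - p01 - p10| = |1 - 0.2100 - 0.5700| = 0.2200
t_mix ~ log(1/eps)/(1 - |lambda_2|)
= log(100)/(1 - 0.2200) = 4.6052/0.7800
= 5.9041

5.9041


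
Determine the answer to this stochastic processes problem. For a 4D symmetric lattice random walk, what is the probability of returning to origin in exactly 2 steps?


P(return in 2 steps) = P(reverse first step) = 1/(2d)
= 1/8
= 0.1250

0.1250


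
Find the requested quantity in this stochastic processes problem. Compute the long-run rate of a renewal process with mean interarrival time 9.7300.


Long-run renewal rate = 1/E(X)
= 1/9.7300
= 0.1028

0.1028


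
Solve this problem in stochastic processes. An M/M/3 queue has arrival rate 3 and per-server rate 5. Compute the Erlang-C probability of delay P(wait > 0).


a = lambda/mu = 0.6000
rho = a/c = 0.2000
Erlang-C formula applied:
C(c,a) = 0.0247

0.0247


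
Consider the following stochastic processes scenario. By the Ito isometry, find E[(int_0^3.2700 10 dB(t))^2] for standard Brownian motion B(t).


By Ito isometry: E[(int f dB)^2] = int f^2 dt
= 10^2 * 3.2700
= 100 * 3.2700 = 327.0000

327.0000


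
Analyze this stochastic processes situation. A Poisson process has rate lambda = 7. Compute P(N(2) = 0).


P(N(t)=k) = (lambda*t)^k * exp(-lambda*t) / k!
lambda*t = 14
= 14^0 * exp(-14) / 0!
= 1 * 8.3153e-07 / 1
= 8.3153e-07

8.3153e-07


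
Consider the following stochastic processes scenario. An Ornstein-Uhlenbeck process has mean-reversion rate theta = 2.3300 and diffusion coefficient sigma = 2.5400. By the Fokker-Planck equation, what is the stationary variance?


Stationary variance = sigma^2 / (2*theta)
= 2.5400^2 / (2*2.3300)
= 6.4516 / 4.6600
= 1.3845

1.3845


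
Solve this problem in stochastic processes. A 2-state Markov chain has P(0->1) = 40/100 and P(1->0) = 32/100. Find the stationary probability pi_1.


Stationary distribution: pi_0 = p10/(p01+p10), pi_1 = p01/(p01+p10)
p01 = 0.4000, p10 = 0.3200
pi_1 = 0.5556

0.5556


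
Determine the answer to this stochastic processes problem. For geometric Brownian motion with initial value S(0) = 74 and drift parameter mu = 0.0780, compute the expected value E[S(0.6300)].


E[S(t)] = S(0) * exp(mu * t)
= 74 * exp(0.0780 * 0.6300)
= 74 * 1.0504
= 77.7272

77.7272


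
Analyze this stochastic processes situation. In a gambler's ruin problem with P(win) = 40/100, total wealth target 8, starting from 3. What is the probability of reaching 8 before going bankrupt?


Gambler's ruin formula:
r = q/p = 0.6000/0.4000 = 1.5000
P(win) = (1 - r^i)/(1 - r^N)
= (1 - 1.5000^3)/(1 - 1.5000^8)
= 0.0964

0.0964


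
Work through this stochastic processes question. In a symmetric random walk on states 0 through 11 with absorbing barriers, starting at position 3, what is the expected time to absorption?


For symmetric RW on 0,...,N with absorbing barriers, E(i) = i*(N-i)
E(3) = 3 * 8 = 24

24


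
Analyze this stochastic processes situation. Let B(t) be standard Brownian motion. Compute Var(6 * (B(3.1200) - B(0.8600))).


Var(alpha*(B(t)-B(s))) = alpha^2 * (t-s)
= 6^2 * (3.1200 - 0.8600)
= 36 * 2.2600
= 81.3600

81.3600


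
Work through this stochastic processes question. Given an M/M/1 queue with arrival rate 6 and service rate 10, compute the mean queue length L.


rho = 6/10 = 0.6000
L = rho/(1-rho)
= 0.6000/0.4000
= 1.5000

1.5000


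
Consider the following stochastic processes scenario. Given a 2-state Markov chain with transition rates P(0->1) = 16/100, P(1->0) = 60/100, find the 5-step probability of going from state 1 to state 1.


Computing P^5 by matrix multiplication.
P = [[0.8400, 0.1600], [0.6000, 0.4000]]
After raising P to the power 5:
P^5(1,1) = 0.2112

0.2112


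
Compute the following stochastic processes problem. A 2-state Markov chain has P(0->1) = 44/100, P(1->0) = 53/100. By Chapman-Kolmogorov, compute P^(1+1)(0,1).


P^2 = P^1 * P^1
Computing via matrix multiplication of the transition matrix.
Entry (0,1) of P^2 = 0.4532

0.4532


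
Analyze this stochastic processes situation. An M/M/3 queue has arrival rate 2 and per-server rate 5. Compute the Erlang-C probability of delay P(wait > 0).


a = lambda/mu = 0.4000
rho = a/c = 0.1333
Erlang-C formula applied:
C(c,a) = 0.0082

0.0082


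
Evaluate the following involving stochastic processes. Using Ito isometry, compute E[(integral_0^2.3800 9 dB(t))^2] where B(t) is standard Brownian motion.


By Ito isometry: E[(int f dB)^2] = int f^2 dt
= 9^2 * 2.3800
= 81 * 2.3800 = 192.7800

192.7800


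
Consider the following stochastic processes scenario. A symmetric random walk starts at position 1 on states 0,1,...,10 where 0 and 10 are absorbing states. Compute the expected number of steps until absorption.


For symmetric RW on 0,...,N with absorbing barriers, E(i) = i*(N-i)
E(1) = 1 * 9 = 9

9


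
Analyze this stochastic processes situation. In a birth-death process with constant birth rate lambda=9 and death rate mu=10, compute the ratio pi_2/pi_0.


For birth-death process, pi_n/pi_0 = (lambda/mu)^n
= (9/10)^2
= 0.8100

0.8100


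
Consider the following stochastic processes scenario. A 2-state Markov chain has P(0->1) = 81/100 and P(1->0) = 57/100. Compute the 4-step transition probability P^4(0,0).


Computing P^4 by matrix multiplication.
P = [[0.1900, 0.8100], [0.5700, 0.4300]]
After raising P to the power 4:
P^4(0,0) = 0.4253

0.4253


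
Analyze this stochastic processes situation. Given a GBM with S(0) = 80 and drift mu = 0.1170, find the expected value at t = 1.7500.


E[S(t)] = S(0) * exp(mu * t)
= 80 * exp(0.1170 * 1.7500)
= 80 * 1.2272
= 98.1775

98.1775


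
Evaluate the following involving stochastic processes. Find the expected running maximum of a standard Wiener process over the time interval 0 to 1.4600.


E(max B(s)) = sqrt(2t/pi)
= sqrt(2*1.4600/pi)
= sqrt(0.9295)
= 0.9641

0.9641


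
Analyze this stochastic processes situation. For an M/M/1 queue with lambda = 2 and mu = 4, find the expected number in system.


rho = 2/4 = 0.5000
L = rho/(1-rho)
= 0.5000/0.5000
= 1.0000

1.0000


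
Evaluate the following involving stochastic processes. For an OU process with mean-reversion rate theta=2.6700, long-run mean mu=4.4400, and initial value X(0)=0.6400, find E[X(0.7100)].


E[X(t)] = mu + (X(0) - mu)*exp(-theta*t)
= 4.4400 + (0.6400 - 4.4400)*exp(-2.6700*0.7100)
= 4.4400 + -3.8000 * 0.1502
= 3.8692

3.8692


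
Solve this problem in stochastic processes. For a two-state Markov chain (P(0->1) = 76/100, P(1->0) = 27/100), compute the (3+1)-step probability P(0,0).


P^4 = P^3 * P^1
Computing via matrix multiplication of the transition matrix.
Entry (0,0) of P^4 = 0.2621

0.2621


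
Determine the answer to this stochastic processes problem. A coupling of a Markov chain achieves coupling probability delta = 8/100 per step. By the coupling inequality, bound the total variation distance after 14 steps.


TV distance bound <= (1-delta)^n
= (1 - 0.0800)^14
= 0.9200^14
= 0.3112

0.3112


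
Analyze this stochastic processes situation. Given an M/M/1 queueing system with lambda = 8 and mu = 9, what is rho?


rho = lambda/mu
= 8/9
= 0.8889

0.8889


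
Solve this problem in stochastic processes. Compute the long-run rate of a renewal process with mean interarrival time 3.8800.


Long-run renewal rate = 1/E(X)
= 1/3.8800
= 0.2577

0.2577


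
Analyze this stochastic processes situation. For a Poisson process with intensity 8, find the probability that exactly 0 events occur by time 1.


P(N(t)=k) = (lambda*t)^k * exp(-lambda*t) / k!
lambda*t = 8
= 8^0 * exp(-8) / 0!
= 1 * 3.3546e-04 / 1
= 3.3546e-04

3.3546e-04


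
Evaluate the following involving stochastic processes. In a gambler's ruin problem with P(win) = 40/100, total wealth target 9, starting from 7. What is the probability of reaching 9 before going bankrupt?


Gambler's ruin formula:
r = q/p = 0.6000/0.4000 = 1.5000
P(win) = (1 - r^i)/(1 - r^N)
= (1 - 1.5000^7)/(1 - 1.5000^9)
= 0.4296

0.4296


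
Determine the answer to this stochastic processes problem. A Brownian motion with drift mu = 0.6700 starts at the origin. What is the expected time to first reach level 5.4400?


Expected first passage time = a/mu
= 5.4400/0.6700
= 8.1194

8.1194


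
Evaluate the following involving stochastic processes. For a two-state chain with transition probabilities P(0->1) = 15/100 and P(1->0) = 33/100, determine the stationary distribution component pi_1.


Stationary distribution: pi_0 = p10/(p01+p10), pi_1 = p01/(p01+p10)
p01 = 0.1500, p10 = 0.3300
pi_1 = 0.3125

0.3125


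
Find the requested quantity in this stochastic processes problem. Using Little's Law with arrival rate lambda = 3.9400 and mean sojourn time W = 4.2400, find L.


Little's Law: L = lambda * W
= 3.9400 * 4.2400
= 16.7056

16.7056


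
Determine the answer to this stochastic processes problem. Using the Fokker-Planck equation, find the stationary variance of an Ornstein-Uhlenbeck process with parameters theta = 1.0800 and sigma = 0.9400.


Stationary variance = sigma^2 / (2*theta)
= 0.9400^2 / (2*1.0800)
= 0.8836 / 2.1600
= 0.4091

0.4091


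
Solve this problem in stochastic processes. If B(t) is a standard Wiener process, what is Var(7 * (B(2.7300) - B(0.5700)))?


Var(alpha*(B(t)-B(s))) = alpha^2 * (t-s)
= 7^2 * (2.7300 - 0.5700)
= 49 * 2.1600
= 105.8400

105.8400


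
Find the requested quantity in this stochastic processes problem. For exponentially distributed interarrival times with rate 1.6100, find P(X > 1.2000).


P(X > t) = exp(-lambda * t)
= exp(-1.6100 * 1.2000)
= exp(-1.9320) = 0.1449

0.1449


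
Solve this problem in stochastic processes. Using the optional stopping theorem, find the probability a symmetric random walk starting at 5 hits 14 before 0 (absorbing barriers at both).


By optional stopping theorem: E(M at tau) = M(0) = 5
P(hit 14)*14 + P(hit 0)*0 = 5
P(hit 14) = (5 - 0)/(14 - 0) = 5/14 = 0.3571

0.3571


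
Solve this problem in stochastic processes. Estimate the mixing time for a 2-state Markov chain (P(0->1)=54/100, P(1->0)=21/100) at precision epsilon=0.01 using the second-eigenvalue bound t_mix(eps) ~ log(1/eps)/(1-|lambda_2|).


lambda_2 = |1 - p01 - p10| = |1 - 0.5400 - 0.2100| = 0.2500
t_mix ~ log(1/eps)/(1 - |lambda_2|)
= log(100)/(1 - 0.2500) = 4.6052/0.7500
= 6.1402

6.1402


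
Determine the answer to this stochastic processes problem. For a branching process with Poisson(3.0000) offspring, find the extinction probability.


Since mu = 3.0000 > 1, extinction prob q < 1.
Solve s = exp(mu*(s-1)) iteratively.
q = 0.0595

0.0595


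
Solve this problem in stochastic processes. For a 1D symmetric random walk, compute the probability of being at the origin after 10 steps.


P(S(10) = 0) = C(10,5) / 4^5
= 252 / 1024
= 0.2461

0.2461


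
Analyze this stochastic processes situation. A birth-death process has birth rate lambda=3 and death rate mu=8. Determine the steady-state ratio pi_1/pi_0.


For birth-death process, pi_n/pi_0 = (lambda/mu)^n
= (3/8)^1
= 0.3750

0.3750


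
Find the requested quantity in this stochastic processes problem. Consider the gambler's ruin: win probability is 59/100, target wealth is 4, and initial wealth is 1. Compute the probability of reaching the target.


Gambler's ruin formula:
r = q/p = 0.4100/0.5900 = 0.6949
P(win) = (1 - r^i)/(1 - r^N)
= (1 - 0.6949^1)/(1 - 0.6949^4)
= 0.3979

0.3979


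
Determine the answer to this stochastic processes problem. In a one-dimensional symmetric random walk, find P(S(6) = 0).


P(S(6) = 0) = C(6,3) / 4^3
= 20 / 64
= 0.3125

0.3125


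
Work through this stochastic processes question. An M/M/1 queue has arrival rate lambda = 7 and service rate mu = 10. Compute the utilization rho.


rho = lambda/mu
= 7/10
= 0.7000

0.7000


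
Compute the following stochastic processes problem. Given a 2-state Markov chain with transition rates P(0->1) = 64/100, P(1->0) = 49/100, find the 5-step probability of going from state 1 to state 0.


Computing P^5 by matrix multiplication.
P = [[0.3600, 0.6400], [0.4900, 0.5100]]
After raising P to the power 5:
P^5(1,0) = 0.4336

0.4336


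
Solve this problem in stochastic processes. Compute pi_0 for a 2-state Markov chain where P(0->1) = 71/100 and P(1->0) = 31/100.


Stationary distribution: pi_0 = p10/(p01+p10), pi_1 = p01/(p01+p10)
p01 = 0.7100, p10 = 0.3100
pi_0 = 0.3039

0.3039


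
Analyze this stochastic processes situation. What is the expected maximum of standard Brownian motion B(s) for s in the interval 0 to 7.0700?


E(max B(s)) = sqrt(2t/pi)
= sqrt(2*7.0700/pi)
= sqrt(4.5009)
= 2.1215

2.1215


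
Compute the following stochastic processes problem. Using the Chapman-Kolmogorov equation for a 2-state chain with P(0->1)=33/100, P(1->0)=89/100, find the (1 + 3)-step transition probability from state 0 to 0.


P^4 = P^1 * P^3
Computing via matrix multiplication of the transition matrix.
Entry (0,0) of P^4 = 0.7301

0.7301


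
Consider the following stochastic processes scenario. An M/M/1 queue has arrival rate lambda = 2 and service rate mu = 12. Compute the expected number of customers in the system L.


rho = 2/12 = 0.1667
L = rho/(1-rho)
= 0.1667/0.8333
= 0.2000

0.2000


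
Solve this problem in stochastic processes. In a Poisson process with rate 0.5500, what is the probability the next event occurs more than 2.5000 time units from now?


P(X > t) = exp(-lambda * t)
= exp(-0.5500 * 2.5000)
= exp(-1.3750) = 0.2528

0.2528


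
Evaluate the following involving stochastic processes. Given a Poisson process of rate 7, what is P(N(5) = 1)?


P(N(t)=k) = (lambda*t)^k * exp(-lambda*t) / k!
lambda*t = 35
= 35^1 * exp(-35) / 1!
= 35 * 6.3051e-16 / 1
= 2.2068e-14

2.2068e-14


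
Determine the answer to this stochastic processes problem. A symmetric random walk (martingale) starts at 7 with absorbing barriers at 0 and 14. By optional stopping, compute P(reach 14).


By optional stopping theorem: E(M at tau) = M(0) = 7
P(hit 14)*14 + P(hit 0)*0 = 7
P(hit 14) = (7 - 0)/(14 - 0) = 1/2 = 0.5000

0.5000


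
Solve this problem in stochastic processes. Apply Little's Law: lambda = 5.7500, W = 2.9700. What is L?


Little's Law: L = lambda * W
= 5.7500 * 2.9700
= 17.0775

17.0775


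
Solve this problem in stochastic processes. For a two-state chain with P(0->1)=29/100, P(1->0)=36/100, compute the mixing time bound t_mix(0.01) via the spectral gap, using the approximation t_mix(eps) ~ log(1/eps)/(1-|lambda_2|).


lambda_2 = |1 - p01 - p10| = |1 - 0.2900 - 0.3600| = 0.3500
t_mix ~ log(1/eps)/(1 - |lambda_2|)
= log(100)/(1 - 0.3500) = 4.6052/0.6500
= 7.0849

7.0849


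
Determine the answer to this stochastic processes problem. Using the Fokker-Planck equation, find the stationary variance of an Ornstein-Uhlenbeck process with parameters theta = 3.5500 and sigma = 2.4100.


Stationary variance = sigma^2 / (2*theta)
= 2.4100^2 / (2*3.5500)
= 5.8081 / 7.1000
= 0.8180

0.8180


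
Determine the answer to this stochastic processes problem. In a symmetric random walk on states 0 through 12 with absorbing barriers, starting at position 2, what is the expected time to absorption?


For symmetric RW on 0,...,N with absorbing barriers, E(i) = i*(N-i)
E(2) = 2 * 10 = 20

20


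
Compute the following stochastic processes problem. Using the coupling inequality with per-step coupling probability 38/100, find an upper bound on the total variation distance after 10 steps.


TV distance bound <= (1-delta)^n
= (1 - 0.3800)^10
= 0.6200^10
= 0.0084

0.0084


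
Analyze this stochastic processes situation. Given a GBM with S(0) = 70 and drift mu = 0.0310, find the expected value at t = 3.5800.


E[S(t)] = S(0) * exp(mu * t)
= 70 * exp(0.0310 * 3.5800)
= 70 * 1.1174
= 78.2161

78.2161


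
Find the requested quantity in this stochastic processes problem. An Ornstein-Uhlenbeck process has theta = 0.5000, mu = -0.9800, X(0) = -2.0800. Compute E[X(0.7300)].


E[X(t)] = mu + (X(0) - mu)*exp(-theta*t)
= -0.9800 + (-2.0800 - -0.9800)*exp(-0.5000*0.7300)
= -0.9800 + -1.1000 * 0.6942
= -1.7436

-1.7436


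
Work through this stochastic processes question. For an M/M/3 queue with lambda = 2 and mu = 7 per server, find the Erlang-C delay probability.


a = lambda/mu = 0.2857
rho = a/c = 0.0952
Erlang-C formula applied:
C(c,a) = 0.0032

0.0032


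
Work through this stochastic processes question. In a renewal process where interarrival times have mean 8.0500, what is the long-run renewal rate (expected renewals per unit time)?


Long-run renewal rate = 1/E(X)
= 1/8.0500
= 0.1242

0.1242


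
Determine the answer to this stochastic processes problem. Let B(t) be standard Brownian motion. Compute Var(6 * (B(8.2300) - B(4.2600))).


Var(alpha*(B(t)-B(s))) = alpha^2 * (t-s)
= 6^2 * (8.2300 - 4.2600)
= 36 * 3.9700
= 142.9200

142.9200


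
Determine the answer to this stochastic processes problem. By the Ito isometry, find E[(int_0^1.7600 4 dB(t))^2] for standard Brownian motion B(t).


By Ito isometry: E[(int f dB)^2] = int f^2 dt
= 4^2 * 1.7600
= 16 * 1.7600 = 28.1600

28.1600


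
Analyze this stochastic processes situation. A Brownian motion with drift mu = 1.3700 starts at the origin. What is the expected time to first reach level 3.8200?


Expected first passage time = a/mu
= 3.8200/1.3700
= 2.7883

2.7883


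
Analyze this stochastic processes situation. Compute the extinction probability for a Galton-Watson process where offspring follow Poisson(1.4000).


Since mu = 1.4000 > 1, extinction prob q < 1.
Solve s = exp(mu*(s-1)) iteratively.
q = 0.4890

0.4890


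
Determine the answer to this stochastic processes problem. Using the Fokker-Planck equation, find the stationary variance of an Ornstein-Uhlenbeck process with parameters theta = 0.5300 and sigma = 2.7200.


Stationary variance = sigma^2 / (2*theta)
= 2.7200^2 / (2*0.5300)
= 7.3984 / 1.0600
= 6.9796

6.9796


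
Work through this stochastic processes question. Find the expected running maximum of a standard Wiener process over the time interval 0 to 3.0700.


E(max B(s)) = sqrt(2t/pi)
= sqrt(2*3.0700/pi)
= sqrt(1.9544)
= 1.3980

1.3980


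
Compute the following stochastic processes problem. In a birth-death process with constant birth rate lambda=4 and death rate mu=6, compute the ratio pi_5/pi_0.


For birth-death process, pi_n/pi_0 = (lambda/mu)^n
= (4/6)^5
= 0.1317

0.1317


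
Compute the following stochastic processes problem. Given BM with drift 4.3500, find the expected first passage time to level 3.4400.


Expected first passage time = a/mu
= 3.4400/4.3500
= 0.7908

0.7908


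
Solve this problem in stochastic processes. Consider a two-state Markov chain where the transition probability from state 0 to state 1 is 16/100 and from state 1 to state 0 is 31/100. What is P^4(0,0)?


Computing P^4 by matrix multiplication.
P = [[0.8400, 0.1600], [0.3100, 0.6900]]
After raising P to the power 4:
P^4(0,0) = 0.6864

0.6864


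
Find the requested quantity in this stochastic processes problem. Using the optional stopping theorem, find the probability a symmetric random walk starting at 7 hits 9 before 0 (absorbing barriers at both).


By optional stopping theorem: E(M at tau) = M(0) = 7
P(hit 9)*9 + P(hit 0)*0 = 7
P(hit 9) = (7 - 0)/(9 - 0) = 7/9 = 0.7778

0.7778


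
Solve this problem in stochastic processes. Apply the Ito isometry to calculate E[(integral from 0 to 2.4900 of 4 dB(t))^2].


By Ito isometry: E[(int f dB)^2] = int f^2 dt
= 4^2 * 2.4900
= 16 * 2.4900 = 39.8400

39.8400


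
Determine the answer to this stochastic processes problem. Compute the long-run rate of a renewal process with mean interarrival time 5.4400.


Long-run renewal rate = 1/E(X)
= 1/5.4400
= 0.1838

0.1838


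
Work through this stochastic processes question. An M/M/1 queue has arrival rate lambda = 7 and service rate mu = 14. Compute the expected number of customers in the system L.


rho = 7/14 = 0.5000
L = rho/(1-rho)
= 0.5000/0.5000
= 1.0000

1.0000


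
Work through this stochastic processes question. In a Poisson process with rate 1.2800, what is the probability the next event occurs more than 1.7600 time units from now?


P(X > t) = exp(-lambda * t)
= exp(-1.2800 * 1.7600)
= exp(-2.2528) = 0.1051

0.1051


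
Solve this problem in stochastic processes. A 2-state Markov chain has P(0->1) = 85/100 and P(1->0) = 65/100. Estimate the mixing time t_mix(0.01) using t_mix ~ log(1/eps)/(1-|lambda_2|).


lambda_2 = |1 - p01 - p10| = |1 - 0.8500 - 0.6500| = 0.5000
t_mix ~ log(1/eps)/(1 - |lambda_2|)
= log(100)/(1 - 0.5000) = 4.6052/0.5000
= 9.2103

9.2103


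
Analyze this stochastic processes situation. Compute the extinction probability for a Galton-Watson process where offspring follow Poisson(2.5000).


Since mu = 2.5000 > 1, extinction prob q < 1.
Solve s = exp(mu*(s-1)) iteratively.
q = 0.1074

0.1074


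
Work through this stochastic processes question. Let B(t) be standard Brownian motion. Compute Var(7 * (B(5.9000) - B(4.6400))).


Var(alpha*(B(t)-B(s))) = alpha^2 * (t-s)
= 7^2 * (5.9000 - 4.6400)
= 49 * 1.2600
= 61.7400

61.7400


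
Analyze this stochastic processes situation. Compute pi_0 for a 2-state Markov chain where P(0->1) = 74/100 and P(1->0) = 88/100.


Stationary distribution: pi_0 = p10/(p01+p10), pi_1 = p01/(p01+p10)
p01 = 0.7400, p10 = 0.8800
pi_0 = 0.5432

0.5432


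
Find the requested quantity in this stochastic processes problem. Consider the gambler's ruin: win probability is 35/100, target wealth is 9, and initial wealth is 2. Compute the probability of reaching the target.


Gambler's ruin formula:
r = q/p = 0.6500/0.3500 = 1.8571
P(win) = (1 - r^i)/(1 - r^N)
= (1 - 1.8571^2)/(1 - 1.8571^9)
= 0.0094

0.0094


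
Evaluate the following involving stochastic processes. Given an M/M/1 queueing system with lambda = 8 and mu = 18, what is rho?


rho = lambda/mu
= 8/18
= 0.4444

0.4444


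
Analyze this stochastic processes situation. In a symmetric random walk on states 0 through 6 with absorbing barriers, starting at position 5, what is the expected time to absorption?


For symmetric RW on 0,...,N with absorbing barriers, E(i) = i*(N-i)
E(5) = 5 * 1 = 5

5


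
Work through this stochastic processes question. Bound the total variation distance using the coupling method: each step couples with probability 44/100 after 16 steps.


TV distance bound <= (1-delta)^n
= (1 - 0.4400)^16
= 0.5600^16
= 9.3542e-05

9.3542e-05


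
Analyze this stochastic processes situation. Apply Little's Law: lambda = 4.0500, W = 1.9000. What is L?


Little's Law: L = lambda * W
= 4.0500 * 1.9000
= 7.6950

7.6950


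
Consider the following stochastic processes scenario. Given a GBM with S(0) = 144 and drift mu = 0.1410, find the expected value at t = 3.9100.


E[S(t)] = S(0) * exp(mu * t)
= 144 * exp(0.1410 * 3.9100)
= 144 * 1.7355
= 249.9156

249.9156


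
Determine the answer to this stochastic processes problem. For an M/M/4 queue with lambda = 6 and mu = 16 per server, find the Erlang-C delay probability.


a = lambda/mu = 0.3750
rho = a/c = 0.0938
Erlang-C formula applied:
C(c,a) = 6.2488e-04

6.2488e-04


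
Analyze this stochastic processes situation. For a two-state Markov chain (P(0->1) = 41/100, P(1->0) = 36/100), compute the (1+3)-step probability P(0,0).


P^4 = P^1 * P^3
Computing via matrix multiplication of the transition matrix.
Entry (0,0) of P^4 = 0.4690

0.4690
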